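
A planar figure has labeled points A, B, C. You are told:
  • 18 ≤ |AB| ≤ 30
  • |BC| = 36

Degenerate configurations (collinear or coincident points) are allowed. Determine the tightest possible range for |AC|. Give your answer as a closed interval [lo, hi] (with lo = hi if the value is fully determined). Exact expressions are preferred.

|AB| ∈ [18, 30]
|BC| ∈ {36}
|AC| ∈ [6, 66]

|AC| ∈ [6, 66]  (≈ [6.0000, 66.0000])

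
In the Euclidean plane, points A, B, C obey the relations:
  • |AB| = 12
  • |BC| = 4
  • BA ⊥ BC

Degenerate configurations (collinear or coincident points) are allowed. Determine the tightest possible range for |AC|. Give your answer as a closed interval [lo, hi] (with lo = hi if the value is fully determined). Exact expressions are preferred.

|AC| = 4·√(10)  (≈ 12.6491)

|AB| ∈ {12}
|BC| ∈ {4}
|AC| ∈ {4·√(10)}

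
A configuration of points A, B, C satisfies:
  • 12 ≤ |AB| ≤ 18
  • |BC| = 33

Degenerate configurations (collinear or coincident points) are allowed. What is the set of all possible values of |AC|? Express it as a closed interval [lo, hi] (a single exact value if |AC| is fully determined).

|AB| ∈ [12, 18]
|BC| ∈ {33}
|AC| ∈ [15, 51]

|AC| ∈ [15, 51]  (≈ [15.0000, 51.0000])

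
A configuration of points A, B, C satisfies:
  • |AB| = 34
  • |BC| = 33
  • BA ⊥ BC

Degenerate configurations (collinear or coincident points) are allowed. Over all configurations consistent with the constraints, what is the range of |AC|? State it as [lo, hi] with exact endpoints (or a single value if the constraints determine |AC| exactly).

|AC| = √(2245)  (≈ 47.3814)

|AB| ∈ {34}
|BC| ∈ {33}
|AC| ∈ {√(2245)}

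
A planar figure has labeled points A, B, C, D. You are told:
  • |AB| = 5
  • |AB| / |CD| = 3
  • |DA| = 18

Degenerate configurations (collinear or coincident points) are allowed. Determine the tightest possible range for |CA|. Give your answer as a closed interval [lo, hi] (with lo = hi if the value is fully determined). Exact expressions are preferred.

|CA| ∈ [49/3, 59/3]  (≈ [16.3333, 19.6667])

|AB| ∈ {5}
|AD| ∈ {18}
|CD| ∈ {5/3}
|BD| ∈ [13, 23]
|AC| ∈ [49/3, 59/3]
|BC| ∈ [34/3, 74/3]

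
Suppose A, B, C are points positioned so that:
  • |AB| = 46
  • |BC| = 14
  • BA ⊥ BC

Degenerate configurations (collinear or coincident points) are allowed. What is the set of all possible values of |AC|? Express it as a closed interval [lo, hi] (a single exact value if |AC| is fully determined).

|AC| = 34·√(2)  (≈ 48.0833)

|AB| ∈ {46}
|BC| ∈ {14}
|AC| ∈ {34·√(2)}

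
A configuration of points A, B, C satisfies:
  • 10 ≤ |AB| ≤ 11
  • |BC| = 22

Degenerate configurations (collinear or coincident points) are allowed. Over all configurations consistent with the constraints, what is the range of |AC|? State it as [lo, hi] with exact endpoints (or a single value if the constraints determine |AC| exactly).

|AC| ∈ [11, 33]  (≈ [11.0000, 33.0000])

|AB| ∈ [10, 11]
|BC| ∈ {22}
|AC| ∈ [11, 33]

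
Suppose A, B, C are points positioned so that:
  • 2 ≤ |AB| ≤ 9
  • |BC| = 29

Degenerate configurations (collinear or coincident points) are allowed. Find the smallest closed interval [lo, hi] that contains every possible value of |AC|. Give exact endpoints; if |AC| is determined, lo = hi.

|AB| ∈ [2, 9]
|BC| ∈ {29}
|AC| ∈ [20, 38]

|AC| ∈ [20, 38]  (≈ [20.0000, 38.0000])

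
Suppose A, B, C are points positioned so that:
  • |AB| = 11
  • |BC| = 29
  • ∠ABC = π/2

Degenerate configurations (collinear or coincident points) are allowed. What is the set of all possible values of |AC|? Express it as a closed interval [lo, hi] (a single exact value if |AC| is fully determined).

|AC| = √(962)  (≈ 31.0161)

|AB| ∈ {11}
|BC| ∈ {29}
|AC| ∈ {√(962)}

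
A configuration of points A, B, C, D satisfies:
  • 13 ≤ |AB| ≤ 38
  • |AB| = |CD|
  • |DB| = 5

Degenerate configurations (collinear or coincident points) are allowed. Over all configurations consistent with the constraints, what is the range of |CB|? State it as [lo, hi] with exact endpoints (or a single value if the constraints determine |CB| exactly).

|CB| ∈ [8, 43]  (≈ [8.0000, 43.0000])

|AB| ∈ [13, 38]
|BD| ∈ {5}
|CD| ∈ [13, 38]
|AD| ∈ [8, 43]
|BC| ∈ [8, 43]
|AC| ∈ [0, 81]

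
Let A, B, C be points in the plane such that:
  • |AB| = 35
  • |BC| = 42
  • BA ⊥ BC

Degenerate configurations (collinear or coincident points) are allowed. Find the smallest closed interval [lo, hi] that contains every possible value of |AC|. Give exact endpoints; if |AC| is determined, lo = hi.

|AB| ∈ {35}
|BC| ∈ {42}
|AC| ∈ {7·√(61)}

|AC| = 7·√(61)  (≈ 54.6717)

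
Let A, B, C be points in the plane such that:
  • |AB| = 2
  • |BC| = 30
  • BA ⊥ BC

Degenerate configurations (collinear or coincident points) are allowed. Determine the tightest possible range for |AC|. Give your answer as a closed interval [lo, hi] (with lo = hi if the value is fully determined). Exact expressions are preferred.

|AB| ∈ {2}
|BC| ∈ {30}
|AC| ∈ {2·√(226)}

|AC| = 2·√(226)  (≈ 30.0666)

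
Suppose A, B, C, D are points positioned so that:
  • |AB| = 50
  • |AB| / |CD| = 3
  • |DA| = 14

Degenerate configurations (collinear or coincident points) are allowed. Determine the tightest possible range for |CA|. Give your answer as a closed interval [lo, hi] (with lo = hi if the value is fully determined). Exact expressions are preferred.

|CA| ∈ [8/3, 92/3]  (≈ [2.6667, 30.6667])

|AB| ∈ {50}
|AD| ∈ {14}
|CD| ∈ {50/3}
|BD| ∈ [36, 64]
|AC| ∈ [8/3, 92/3]
|BC| ∈ [58/3, 242/3]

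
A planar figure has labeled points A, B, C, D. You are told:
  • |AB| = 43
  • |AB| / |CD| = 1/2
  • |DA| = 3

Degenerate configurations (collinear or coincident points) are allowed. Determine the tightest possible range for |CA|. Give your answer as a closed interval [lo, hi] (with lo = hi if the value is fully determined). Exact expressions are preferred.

|CA| ∈ [83, 89]  (≈ [83.0000, 89.0000])

|AB| ∈ {43}
|AD| ∈ {3}
|CD| ∈ {86}
|BD| ∈ [40, 46]
|AC| ∈ [83, 89]
|BC| ∈ [40, 132]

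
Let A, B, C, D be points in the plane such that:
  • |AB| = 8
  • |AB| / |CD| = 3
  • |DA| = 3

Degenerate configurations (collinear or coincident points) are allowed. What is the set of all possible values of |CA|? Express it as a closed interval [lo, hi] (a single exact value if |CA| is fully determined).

|CA| ∈ [1/3, 17/3]  (≈ [0.3333, 5.6667])

|AB| ∈ {8}
|AD| ∈ {3}
|CD| ∈ {8/3}
|BD| ∈ [5, 11]
|AC| ∈ [1/3, 17/3]
|BC| ∈ [7/3, 41/3]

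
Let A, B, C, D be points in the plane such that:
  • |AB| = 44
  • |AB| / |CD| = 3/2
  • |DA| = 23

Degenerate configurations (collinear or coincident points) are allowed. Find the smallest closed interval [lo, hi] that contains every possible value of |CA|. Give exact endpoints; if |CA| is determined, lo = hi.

|CA| ∈ [19/3, 157/3]  (≈ [6.3333, 52.3333])

|AB| ∈ {44}
|AD| ∈ {23}
|CD| ∈ {88/3}
|BD| ∈ [21, 67]
|AC| ∈ [19/3, 157/3]
|BC| ∈ [0, 289/3]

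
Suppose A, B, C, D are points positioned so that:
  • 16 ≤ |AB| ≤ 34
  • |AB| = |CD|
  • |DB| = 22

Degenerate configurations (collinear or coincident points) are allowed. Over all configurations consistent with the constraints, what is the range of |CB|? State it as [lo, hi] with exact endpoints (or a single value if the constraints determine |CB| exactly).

|AB| ∈ [16, 34]
|BD| ∈ {22}
|CD| ∈ [16, 34]
|AD| ∈ [0, 56]
|BC| ∈ [0, 56]
|AC| ∈ [0, 90]

|CB| ∈ [0, 56]  (≈ [0.0000, 56.0000])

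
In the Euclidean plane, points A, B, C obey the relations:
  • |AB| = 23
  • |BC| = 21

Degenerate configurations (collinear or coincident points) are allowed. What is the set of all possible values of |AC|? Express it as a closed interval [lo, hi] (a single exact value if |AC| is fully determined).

|AB| ∈ {23}
|BC| ∈ {21}
|AC| ∈ [2, 44]

|AC| ∈ [2, 44]  (≈ [2.0000, 44.0000])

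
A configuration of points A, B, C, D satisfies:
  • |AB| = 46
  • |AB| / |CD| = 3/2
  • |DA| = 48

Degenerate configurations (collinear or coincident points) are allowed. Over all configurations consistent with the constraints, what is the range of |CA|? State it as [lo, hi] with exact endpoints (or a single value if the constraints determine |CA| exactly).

|CA| ∈ [52/3, 236/3]  (≈ [17.3333, 78.6667])

|AB| ∈ {46}
|AD| ∈ {48}
|CD| ∈ {92/3}
|BD| ∈ [2, 94]
|AC| ∈ [52/3, 236/3]
|BC| ∈ [0, 374/3]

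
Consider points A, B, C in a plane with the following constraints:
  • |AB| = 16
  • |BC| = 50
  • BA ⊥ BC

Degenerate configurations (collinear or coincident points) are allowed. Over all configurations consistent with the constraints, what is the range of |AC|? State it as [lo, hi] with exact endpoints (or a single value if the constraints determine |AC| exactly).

|AB| ∈ {16}
|BC| ∈ {50}
|AC| ∈ {2·√(689)}

|AC| = 2·√(689)  (≈ 52.4976)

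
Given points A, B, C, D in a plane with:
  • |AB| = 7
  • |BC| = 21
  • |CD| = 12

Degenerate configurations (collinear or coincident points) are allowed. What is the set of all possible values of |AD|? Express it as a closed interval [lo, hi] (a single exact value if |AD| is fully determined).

|AB| ∈ {7}
|BC| ∈ {21}
|CD| ∈ {12}
|AC| ∈ [14, 28]
|BD| ∈ [9, 33]
|AD| ∈ [2, 40]

|AD| ∈ [2, 40]  (≈ [2.0000, 40.0000])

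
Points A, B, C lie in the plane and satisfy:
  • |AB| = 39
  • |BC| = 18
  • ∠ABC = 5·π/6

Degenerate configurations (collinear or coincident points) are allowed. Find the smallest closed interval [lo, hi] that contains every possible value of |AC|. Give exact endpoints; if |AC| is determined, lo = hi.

|AC| = 3·√(78·√(3) + 205)  (≈ 55.3254)

|AB| ∈ {39}
|BC| ∈ {18}
|AC| ∈ {3·√(78·√(3) + 205)}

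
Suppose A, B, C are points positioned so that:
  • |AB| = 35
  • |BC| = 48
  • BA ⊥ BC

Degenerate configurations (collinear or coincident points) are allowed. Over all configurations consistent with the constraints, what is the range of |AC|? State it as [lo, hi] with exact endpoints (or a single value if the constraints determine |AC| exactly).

|AC| = √(3529)  (≈ 59.4054)

|AB| ∈ {35}
|BC| ∈ {48}
|AC| ∈ {√(3529)}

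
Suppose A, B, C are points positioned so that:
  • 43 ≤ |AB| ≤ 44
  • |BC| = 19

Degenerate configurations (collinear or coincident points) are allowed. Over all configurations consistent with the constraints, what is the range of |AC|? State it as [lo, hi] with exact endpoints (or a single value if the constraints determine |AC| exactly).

|AB| ∈ [43, 44]
|BC| ∈ {19}
|AC| ∈ [24, 63]

|AC| ∈ [24, 63]  (≈ [24.0000, 63.0000])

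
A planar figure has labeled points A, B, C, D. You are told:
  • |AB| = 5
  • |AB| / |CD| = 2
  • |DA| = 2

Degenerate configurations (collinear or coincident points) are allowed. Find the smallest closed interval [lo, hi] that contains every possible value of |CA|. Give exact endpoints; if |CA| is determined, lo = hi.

|AB| ∈ {5}
|AD| ∈ {2}
|CD| ∈ {5/2}
|BD| ∈ [3, 7]
|AC| ∈ [1/2, 9/2]
|BC| ∈ [1/2, 19/2]

|CA| ∈ [1/2, 9/2]  (≈ [0.5000, 4.5000])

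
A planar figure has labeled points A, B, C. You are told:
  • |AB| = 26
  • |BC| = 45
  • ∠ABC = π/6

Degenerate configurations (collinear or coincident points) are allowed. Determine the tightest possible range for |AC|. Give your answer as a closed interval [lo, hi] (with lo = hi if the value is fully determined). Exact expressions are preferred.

|AC| = √(2701 - 1170·√(3))  (≈ 25.9711)

|AB| ∈ {26}
|BC| ∈ {45}
|AC| ∈ {√(2701 - 1170·√(3))}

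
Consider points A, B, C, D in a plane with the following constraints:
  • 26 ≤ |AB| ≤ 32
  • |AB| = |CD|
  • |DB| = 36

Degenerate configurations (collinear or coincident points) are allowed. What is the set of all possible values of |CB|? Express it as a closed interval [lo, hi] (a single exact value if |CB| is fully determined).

|AB| ∈ [26, 32]
|BD| ∈ {36}
|CD| ∈ [26, 32]
|AD| ∈ [4, 68]
|BC| ∈ [4, 68]
|AC| ∈ [0, 100]

|CB| ∈ [4, 68]  (≈ [4.0000, 68.0000])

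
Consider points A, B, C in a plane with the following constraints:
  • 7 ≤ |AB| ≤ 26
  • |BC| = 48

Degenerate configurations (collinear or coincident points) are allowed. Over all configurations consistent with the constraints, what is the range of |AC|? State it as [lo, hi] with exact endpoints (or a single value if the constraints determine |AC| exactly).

|AC| ∈ [22, 74]  (≈ [22.0000, 74.0000])

|AB| ∈ [7, 26]
|BC| ∈ {48}
|AC| ∈ [22, 74]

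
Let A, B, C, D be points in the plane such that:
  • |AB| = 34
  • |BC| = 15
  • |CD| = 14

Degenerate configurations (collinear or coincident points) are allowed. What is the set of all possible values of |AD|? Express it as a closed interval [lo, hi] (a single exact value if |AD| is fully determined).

|AB| ∈ {34}
|BC| ∈ {15}
|CD| ∈ {14}
|AC| ∈ [19, 49]
|BD| ∈ [1, 29]
|AD| ∈ [5, 63]

|AD| ∈ [5, 63]  (≈ [5.0000, 63.0000])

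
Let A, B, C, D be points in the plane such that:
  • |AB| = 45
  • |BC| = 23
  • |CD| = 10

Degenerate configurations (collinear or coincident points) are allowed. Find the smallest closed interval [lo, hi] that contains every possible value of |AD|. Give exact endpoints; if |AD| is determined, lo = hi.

|AB| ∈ {45}
|BC| ∈ {23}
|CD| ∈ {10}
|AC| ∈ [22, 68]
|BD| ∈ [13, 33]
|AD| ∈ [12, 78]

|AD| ∈ [12, 78]  (≈ [12.0000, 78.0000])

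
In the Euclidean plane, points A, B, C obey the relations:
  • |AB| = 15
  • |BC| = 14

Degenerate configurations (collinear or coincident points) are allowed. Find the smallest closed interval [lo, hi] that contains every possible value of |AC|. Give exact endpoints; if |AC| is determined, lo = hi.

|AB| ∈ {15}
|BC| ∈ {14}
|AC| ∈ [1, 29]

|AC| ∈ [1, 29]  (≈ [1.0000, 29.0000])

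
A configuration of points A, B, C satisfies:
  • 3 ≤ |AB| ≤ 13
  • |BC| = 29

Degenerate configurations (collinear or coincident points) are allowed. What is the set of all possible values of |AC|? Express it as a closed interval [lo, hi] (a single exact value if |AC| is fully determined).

|AB| ∈ [3, 13]
|BC| ∈ {29}
|AC| ∈ [16, 42]

|AC| ∈ [16, 42]  (≈ [16.0000, 42.0000])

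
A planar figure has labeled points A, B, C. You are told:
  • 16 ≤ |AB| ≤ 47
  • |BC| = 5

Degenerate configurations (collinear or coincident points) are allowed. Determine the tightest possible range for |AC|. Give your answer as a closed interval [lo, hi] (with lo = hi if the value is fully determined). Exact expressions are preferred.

|AB| ∈ [16, 47]
|BC| ∈ {5}
|AC| ∈ [11, 52]

|AC| ∈ [11, 52]  (≈ [11.0000, 52.0000])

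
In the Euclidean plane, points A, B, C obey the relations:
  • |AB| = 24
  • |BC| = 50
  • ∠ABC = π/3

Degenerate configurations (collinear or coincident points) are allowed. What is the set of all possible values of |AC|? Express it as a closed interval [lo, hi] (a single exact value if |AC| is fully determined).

|AB| ∈ {24}
|BC| ∈ {50}
|AC| ∈ {2·√(469)}

|AC| = 2·√(469)  (≈ 43.3128)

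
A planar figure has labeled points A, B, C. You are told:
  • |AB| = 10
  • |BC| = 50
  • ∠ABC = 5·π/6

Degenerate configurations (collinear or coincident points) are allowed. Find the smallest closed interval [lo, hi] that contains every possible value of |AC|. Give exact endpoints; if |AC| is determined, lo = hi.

|AC| = 10·√(5·√(3) + 26)  (≈ 58.8730)

|AB| ∈ {10}
|BC| ∈ {50}
|AC| ∈ {10·√(5·√(3) + 26)}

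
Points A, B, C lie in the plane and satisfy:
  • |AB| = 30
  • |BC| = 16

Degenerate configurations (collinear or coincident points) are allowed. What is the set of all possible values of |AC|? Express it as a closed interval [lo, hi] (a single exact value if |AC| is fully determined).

|AC| ∈ [14, 46]  (≈ [14.0000, 46.0000])

|AB| ∈ {30}
|BC| ∈ {16}
|AC| ∈ [14, 46]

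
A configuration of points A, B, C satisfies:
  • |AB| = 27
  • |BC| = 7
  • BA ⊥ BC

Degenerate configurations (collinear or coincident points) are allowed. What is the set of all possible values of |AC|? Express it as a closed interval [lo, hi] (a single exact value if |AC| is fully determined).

|AC| = √(778)  (≈ 27.8927)

|AB| ∈ {27}
|BC| ∈ {7}
|AC| ∈ {√(778)}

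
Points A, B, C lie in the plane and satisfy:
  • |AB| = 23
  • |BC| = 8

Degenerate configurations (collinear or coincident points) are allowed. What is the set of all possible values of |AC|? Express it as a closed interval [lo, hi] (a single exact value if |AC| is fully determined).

|AB| ∈ {23}
|BC| ∈ {8}
|AC| ∈ [15, 31]

|AC| ∈ [15, 31]  (≈ [15.0000, 31.0000])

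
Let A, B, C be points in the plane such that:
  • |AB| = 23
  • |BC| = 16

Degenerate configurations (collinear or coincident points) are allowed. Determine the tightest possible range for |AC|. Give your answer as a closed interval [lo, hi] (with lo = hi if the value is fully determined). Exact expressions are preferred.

|AC| ∈ [7, 39]  (≈ [7.0000, 39.0000])

|AB| ∈ {23}
|BC| ∈ {16}
|AC| ∈ [7, 39]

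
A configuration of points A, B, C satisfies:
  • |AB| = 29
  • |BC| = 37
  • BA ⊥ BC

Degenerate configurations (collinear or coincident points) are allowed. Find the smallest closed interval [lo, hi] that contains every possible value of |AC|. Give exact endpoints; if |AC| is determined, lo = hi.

|AC| = √(2210)  (≈ 47.0106)

|AB| ∈ {29}
|BC| ∈ {37}
|AC| ∈ {√(2210)}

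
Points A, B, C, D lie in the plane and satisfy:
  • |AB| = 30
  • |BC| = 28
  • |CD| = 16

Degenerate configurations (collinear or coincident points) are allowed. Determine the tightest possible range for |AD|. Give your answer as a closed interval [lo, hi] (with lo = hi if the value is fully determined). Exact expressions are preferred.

|AD| ∈ [0, 74]  (≈ [0.0000, 74.0000])

|AB| ∈ {30}
|BC| ∈ {28}
|CD| ∈ {16}
|AC| ∈ [2, 58]
|BD| ∈ [12, 44]
|AD| ∈ [0, 74]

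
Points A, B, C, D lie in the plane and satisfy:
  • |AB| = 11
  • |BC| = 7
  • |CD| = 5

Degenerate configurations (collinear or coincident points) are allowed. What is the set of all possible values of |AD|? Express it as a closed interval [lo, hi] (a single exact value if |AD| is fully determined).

|AB| ∈ {11}
|BC| ∈ {7}
|CD| ∈ {5}
|AC| ∈ [4, 18]
|BD| ∈ [2, 12]
|AD| ∈ [0, 23]

|AD| ∈ [0, 23]  (≈ [0.0000, 23.0000])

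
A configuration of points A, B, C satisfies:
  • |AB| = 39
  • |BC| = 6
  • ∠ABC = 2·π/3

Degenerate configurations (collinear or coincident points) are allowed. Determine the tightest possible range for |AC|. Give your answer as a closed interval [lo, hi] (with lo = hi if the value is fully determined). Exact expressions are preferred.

|AB| ∈ {39}
|BC| ∈ {6}
|AC| ∈ {3·√(199)}

|AC| = 3·√(199)  (≈ 42.3202)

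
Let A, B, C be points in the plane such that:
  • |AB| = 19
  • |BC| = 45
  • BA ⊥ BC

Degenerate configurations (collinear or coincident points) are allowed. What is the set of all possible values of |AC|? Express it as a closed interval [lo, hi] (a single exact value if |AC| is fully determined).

|AB| ∈ {19}
|BC| ∈ {45}
|AC| ∈ {√(2386)}

|AC| = √(2386)  (≈ 48.8467)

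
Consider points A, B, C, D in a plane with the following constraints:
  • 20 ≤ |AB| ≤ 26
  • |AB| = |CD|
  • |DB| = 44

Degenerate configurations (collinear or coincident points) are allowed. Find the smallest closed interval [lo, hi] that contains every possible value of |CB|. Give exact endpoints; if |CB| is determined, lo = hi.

|AB| ∈ [20, 26]
|BD| ∈ {44}
|CD| ∈ [20, 26]
|AD| ∈ [18, 70]
|BC| ∈ [18, 70]
|AC| ∈ [0, 96]

|CB| ∈ [18, 70]  (≈ [18.0000, 70.0000])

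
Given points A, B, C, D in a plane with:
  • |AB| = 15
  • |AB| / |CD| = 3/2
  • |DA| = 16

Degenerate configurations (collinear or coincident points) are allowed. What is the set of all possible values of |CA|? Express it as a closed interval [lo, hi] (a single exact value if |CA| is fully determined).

|CA| ∈ [6, 26]  (≈ [6.0000, 26.0000])

|AB| ∈ {15}
|AD| ∈ {16}
|CD| ∈ {10}
|BD| ∈ [1, 31]
|AC| ∈ [6, 26]
|BC| ∈ [0, 41]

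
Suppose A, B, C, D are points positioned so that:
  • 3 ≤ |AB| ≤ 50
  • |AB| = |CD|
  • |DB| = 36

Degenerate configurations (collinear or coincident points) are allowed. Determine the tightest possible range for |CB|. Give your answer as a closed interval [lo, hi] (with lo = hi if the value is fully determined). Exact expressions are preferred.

|AB| ∈ [3, 50]
|BD| ∈ {36}
|CD| ∈ [3, 50]
|AD| ∈ [0, 86]
|BC| ∈ [0, 86]
|AC| ∈ [0, 136]

|CB| ∈ [0, 86]  (≈ [0.0000, 86.0000])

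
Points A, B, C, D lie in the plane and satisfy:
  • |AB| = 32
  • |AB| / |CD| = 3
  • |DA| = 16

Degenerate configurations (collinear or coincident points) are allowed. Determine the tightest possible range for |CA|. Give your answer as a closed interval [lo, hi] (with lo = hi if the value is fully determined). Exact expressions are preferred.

|AB| ∈ {32}
|AD| ∈ {16}
|CD| ∈ {32/3}
|BD| ∈ [16, 48]
|AC| ∈ [16/3, 80/3]
|BC| ∈ [16/3, 176/3]

|CA| ∈ [16/3, 80/3]  (≈ [5.3333, 26.6667])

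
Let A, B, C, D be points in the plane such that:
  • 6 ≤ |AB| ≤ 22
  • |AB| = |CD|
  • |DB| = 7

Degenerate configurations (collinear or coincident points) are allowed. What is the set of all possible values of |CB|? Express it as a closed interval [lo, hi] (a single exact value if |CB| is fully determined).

|AB| ∈ [6, 22]
|BD| ∈ {7}
|CD| ∈ [6, 22]
|AD| ∈ [0, 29]
|BC| ∈ [0, 29]
|AC| ∈ [0, 51]

|CB| ∈ [0, 29]  (≈ [0.0000, 29.0000])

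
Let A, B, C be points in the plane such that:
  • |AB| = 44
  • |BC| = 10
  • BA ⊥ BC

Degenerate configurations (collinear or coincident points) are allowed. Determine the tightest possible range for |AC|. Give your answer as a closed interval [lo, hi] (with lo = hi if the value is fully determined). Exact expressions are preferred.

|AC| = 2·√(509)  (≈ 45.1221)

|AB| ∈ {44}
|BC| ∈ {10}
|AC| ∈ {2·√(509)}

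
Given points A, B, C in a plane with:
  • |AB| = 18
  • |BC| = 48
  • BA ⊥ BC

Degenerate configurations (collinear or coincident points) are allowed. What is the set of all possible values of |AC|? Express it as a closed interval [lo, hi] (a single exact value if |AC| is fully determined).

|AC| = 6·√(73)  (≈ 51.2640)

|AB| ∈ {18}
|BC| ∈ {48}
|AC| ∈ {6·√(73)}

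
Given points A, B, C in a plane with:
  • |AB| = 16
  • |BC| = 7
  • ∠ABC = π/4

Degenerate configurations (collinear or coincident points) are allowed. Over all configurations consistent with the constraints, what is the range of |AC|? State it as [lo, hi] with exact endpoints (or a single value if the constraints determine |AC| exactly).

|AC| = √(305 - 112·√(2))  (≈ 12.1082)

|AB| ∈ {16}
|BC| ∈ {7}
|AC| ∈ {√(305 - 112·√(2))}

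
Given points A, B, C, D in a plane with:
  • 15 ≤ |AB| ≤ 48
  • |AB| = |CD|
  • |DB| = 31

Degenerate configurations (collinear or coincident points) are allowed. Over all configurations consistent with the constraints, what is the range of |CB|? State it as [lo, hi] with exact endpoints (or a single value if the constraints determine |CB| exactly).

|CB| ∈ [0, 79]  (≈ [0.0000, 79.0000])

|AB| ∈ [15, 48]
|BD| ∈ {31}
|CD| ∈ [15, 48]
|AD| ∈ [0, 79]
|BC| ∈ [0, 79]
|AC| ∈ [0, 127]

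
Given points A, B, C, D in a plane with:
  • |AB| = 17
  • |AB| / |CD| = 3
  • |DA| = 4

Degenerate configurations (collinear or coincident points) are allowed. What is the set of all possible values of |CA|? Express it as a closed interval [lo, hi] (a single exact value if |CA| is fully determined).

|AB| ∈ {17}
|AD| ∈ {4}
|CD| ∈ {17/3}
|BD| ∈ [13, 21]
|AC| ∈ [5/3, 29/3]
|BC| ∈ [22/3, 80/3]

|CA| ∈ [5/3, 29/3]  (≈ [1.6667, 9.6667])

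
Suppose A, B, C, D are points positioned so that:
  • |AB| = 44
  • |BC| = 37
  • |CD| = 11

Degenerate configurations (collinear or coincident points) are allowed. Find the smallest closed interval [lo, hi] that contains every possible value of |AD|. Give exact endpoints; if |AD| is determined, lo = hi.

|AD| ∈ [0, 92]  (≈ [0.0000, 92.0000])

|AB| ∈ {44}
|BC| ∈ {37}
|CD| ∈ {11}
|AC| ∈ [7, 81]
|BD| ∈ [26, 48]
|AD| ∈ [0, 92]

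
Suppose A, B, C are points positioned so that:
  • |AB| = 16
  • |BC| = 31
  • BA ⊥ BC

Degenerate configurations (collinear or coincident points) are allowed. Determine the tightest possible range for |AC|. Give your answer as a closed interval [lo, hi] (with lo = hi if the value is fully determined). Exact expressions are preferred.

|AC| = √(1217)  (≈ 34.8855)

|AB| ∈ {16}
|BC| ∈ {31}
|AC| ∈ {√(1217)}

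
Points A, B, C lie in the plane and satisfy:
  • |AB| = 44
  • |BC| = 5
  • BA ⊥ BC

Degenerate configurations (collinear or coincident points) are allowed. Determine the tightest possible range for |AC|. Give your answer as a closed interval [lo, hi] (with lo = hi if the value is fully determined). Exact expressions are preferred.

|AB| ∈ {44}
|BC| ∈ {5}
|AC| ∈ {√(1961)}

|AC| = √(1961)  (≈ 44.2832)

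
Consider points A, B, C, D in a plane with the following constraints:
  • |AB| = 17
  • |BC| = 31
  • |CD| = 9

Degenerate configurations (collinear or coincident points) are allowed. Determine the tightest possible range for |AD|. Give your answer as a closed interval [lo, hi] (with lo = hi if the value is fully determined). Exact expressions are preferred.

|AB| ∈ {17}
|BC| ∈ {31}
|CD| ∈ {9}
|AC| ∈ [14, 48]
|BD| ∈ [22, 40]
|AD| ∈ [5, 57]

|AD| ∈ [5, 57]  (≈ [5.0000, 57.0000])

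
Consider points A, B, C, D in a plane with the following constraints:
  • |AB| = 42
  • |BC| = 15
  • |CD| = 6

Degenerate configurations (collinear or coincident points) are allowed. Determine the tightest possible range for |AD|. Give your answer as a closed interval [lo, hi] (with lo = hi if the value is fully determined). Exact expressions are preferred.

|AD| ∈ [21, 63]  (≈ [21.0000, 63.0000])

|AB| ∈ {42}
|BC| ∈ {15}
|CD| ∈ {6}
|AC| ∈ [27, 57]
|BD| ∈ [9, 21]
|AD| ∈ [21, 63]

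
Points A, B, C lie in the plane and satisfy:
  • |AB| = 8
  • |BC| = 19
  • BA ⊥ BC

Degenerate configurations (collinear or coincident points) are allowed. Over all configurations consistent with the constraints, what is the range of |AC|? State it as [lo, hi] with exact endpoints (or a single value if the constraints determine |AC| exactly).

|AB| ∈ {8}
|BC| ∈ {19}
|AC| ∈ {5·√(17)}

|AC| = 5·√(17)  (≈ 20.6155)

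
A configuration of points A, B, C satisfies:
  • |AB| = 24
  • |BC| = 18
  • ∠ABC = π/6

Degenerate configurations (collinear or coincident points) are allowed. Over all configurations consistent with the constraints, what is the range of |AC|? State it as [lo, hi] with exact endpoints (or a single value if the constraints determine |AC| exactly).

|AB| ∈ {24}
|BC| ∈ {18}
|AC| ∈ {6·√(25 - 12·√(3))}

|AC| = 6·√(25 - 12·√(3))  (≈ 12.3188)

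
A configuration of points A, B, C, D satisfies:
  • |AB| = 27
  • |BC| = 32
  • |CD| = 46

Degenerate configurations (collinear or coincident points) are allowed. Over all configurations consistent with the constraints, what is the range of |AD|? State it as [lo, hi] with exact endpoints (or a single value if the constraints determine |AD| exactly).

|AB| ∈ {27}
|BC| ∈ {32}
|CD| ∈ {46}
|AC| ∈ [5, 59]
|BD| ∈ [14, 78]
|AD| ∈ [0, 105]

|AD| ∈ [0, 105]  (≈ [0.0000, 105.0000])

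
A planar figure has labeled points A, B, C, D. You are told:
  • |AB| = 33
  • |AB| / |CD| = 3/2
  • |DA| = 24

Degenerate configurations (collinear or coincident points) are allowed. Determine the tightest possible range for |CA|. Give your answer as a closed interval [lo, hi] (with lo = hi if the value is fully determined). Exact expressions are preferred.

|AB| ∈ {33}
|AD| ∈ {24}
|CD| ∈ {22}
|BD| ∈ [9, 57]
|AC| ∈ [2, 46]
|BC| ∈ [0, 79]

|CA| ∈ [2, 46]  (≈ [2.0000, 46.0000])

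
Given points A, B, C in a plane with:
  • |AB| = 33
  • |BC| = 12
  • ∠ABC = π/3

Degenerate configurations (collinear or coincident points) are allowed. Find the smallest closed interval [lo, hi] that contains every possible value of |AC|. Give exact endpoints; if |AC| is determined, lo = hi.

|AB| ∈ {33}
|BC| ∈ {12}
|AC| ∈ {3·√(93)}

|AC| = 3·√(93)  (≈ 28.9310)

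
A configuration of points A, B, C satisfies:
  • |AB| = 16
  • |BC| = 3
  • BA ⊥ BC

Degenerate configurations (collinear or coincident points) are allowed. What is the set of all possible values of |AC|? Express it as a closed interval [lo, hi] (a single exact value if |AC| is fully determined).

|AC| = √(265)  (≈ 16.2788)

|AB| ∈ {16}
|BC| ∈ {3}
|AC| ∈ {√(265)}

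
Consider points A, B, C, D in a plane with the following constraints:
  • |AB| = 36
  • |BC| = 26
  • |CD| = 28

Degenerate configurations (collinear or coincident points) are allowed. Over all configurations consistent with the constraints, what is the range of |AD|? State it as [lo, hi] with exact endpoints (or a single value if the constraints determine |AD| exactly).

|AD| ∈ [0, 90]  (≈ [0.0000, 90.0000])

|AB| ∈ {36}
|BC| ∈ {26}
|CD| ∈ {28}
|AC| ∈ [10, 62]
|BD| ∈ [2, 54]
|AD| ∈ [0, 90]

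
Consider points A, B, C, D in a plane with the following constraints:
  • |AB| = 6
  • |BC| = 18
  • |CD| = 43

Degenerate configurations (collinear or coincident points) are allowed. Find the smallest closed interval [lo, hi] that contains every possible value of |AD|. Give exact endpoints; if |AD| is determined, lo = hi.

|AB| ∈ {6}
|BC| ∈ {18}
|CD| ∈ {43}
|AC| ∈ [12, 24]
|BD| ∈ [25, 61]
|AD| ∈ [19, 67]

|AD| ∈ [19, 67]  (≈ [19.0000, 67.0000])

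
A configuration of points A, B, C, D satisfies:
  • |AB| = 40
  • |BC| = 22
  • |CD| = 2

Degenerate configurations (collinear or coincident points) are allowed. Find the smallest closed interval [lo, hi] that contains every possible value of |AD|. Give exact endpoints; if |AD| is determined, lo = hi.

|AD| ∈ [16, 64]  (≈ [16.0000, 64.0000])

|AB| ∈ {40}
|BC| ∈ {22}
|CD| ∈ {2}
|AC| ∈ [18, 62]
|BD| ∈ [20, 24]
|AD| ∈ [16, 64]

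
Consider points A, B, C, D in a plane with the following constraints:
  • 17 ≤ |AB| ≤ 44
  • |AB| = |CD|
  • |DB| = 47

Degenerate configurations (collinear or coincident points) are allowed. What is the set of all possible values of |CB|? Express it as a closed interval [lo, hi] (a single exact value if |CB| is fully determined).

|AB| ∈ [17, 44]
|BD| ∈ {47}
|CD| ∈ [17, 44]
|AD| ∈ [3, 91]
|BC| ∈ [3, 91]
|AC| ∈ [0, 135]

|CB| ∈ [3, 91]  (≈ [3.0000, 91.0000])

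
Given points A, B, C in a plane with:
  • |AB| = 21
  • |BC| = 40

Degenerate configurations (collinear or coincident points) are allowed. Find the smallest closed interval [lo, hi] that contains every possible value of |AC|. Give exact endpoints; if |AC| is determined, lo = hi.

|AB| ∈ {21}
|BC| ∈ {40}
|AC| ∈ [19, 61]

|AC| ∈ [19, 61]  (≈ [19.0000, 61.0000])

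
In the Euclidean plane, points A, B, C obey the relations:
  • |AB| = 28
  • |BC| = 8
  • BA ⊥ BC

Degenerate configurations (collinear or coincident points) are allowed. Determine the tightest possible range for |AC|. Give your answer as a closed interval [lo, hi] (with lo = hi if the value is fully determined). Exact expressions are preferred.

|AC| = 4·√(53)  (≈ 29.1204)

|AB| ∈ {28}
|BC| ∈ {8}
|AC| ∈ {4·√(53)}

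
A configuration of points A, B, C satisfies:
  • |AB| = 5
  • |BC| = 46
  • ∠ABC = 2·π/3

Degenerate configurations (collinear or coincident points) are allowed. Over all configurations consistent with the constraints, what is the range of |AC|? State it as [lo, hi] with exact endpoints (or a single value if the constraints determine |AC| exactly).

|AC| = √(2371)  (≈ 48.6929)

|AB| ∈ {5}
|BC| ∈ {46}
|AC| ∈ {√(2371)}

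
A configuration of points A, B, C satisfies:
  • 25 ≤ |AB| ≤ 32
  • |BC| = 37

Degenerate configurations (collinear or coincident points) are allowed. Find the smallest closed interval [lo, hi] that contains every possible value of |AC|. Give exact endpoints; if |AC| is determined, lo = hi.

|AB| ∈ [25, 32]
|BC| ∈ {37}
|AC| ∈ [5, 69]

|AC| ∈ [5, 69]  (≈ [5.0000, 69.0000])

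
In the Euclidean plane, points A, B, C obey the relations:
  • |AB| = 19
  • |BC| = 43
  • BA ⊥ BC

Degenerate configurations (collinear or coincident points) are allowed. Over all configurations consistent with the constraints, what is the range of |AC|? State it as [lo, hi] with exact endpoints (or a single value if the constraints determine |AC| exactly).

|AB| ∈ {19}
|BC| ∈ {43}
|AC| ∈ {√(2210)}

|AC| = √(2210)  (≈ 47.0106)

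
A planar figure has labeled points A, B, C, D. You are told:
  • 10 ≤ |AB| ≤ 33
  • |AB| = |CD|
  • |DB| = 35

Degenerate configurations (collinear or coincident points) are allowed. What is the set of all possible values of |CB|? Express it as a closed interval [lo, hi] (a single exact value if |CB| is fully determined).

|AB| ∈ [10, 33]
|BD| ∈ {35}
|CD| ∈ [10, 33]
|AD| ∈ [2, 68]
|BC| ∈ [2, 68]
|AC| ∈ [0, 101]

|CB| ∈ [2, 68]  (≈ [2.0000, 68.0000])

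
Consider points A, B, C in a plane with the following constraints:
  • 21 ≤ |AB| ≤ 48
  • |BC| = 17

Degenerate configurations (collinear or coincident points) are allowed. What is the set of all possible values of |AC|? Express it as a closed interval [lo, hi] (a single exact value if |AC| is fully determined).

|AB| ∈ [21, 48]
|BC| ∈ {17}
|AC| ∈ [4, 65]

|AC| ∈ [4, 65]  (≈ [4.0000, 65.0000])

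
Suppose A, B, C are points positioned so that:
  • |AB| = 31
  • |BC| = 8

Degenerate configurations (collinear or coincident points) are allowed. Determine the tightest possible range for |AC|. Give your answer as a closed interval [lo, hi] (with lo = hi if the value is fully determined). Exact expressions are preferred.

|AB| ∈ {31}
|BC| ∈ {8}
|AC| ∈ [23, 39]

|AC| ∈ [23, 39]  (≈ [23.0000, 39.0000])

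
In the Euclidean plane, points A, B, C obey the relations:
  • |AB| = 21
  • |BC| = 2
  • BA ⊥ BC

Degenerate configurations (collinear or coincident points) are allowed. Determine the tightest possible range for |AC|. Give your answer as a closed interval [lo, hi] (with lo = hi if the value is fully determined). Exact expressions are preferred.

|AC| = √(445)  (≈ 21.0950)

|AB| ∈ {21}
|BC| ∈ {2}
|AC| ∈ {√(445)}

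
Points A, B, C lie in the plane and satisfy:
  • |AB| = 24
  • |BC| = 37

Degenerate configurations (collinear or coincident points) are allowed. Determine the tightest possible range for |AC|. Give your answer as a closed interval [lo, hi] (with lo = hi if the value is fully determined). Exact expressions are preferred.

|AB| ∈ {24}
|BC| ∈ {37}
|AC| ∈ [13, 61]

|AC| ∈ [13, 61]  (≈ [13.0000, 61.0000])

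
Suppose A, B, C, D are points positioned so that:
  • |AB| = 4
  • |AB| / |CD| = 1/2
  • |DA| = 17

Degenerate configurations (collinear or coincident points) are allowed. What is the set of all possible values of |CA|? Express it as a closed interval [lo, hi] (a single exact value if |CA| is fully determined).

|CA| ∈ [9, 25]  (≈ [9.0000, 25.0000])

|AB| ∈ {4}
|AD| ∈ {17}
|CD| ∈ {8}
|BD| ∈ [13, 21]
|AC| ∈ [9, 25]
|BC| ∈ [5, 29]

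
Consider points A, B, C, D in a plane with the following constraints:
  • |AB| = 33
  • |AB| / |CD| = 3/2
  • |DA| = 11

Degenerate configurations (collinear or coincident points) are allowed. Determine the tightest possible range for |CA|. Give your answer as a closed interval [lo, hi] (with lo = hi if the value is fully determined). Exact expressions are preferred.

|CA| ∈ [11, 33]  (≈ [11.0000, 33.0000])

|AB| ∈ {33}
|AD| ∈ {11}
|CD| ∈ {22}
|BD| ∈ [22, 44]
|AC| ∈ [11, 33]
|BC| ∈ [0, 66]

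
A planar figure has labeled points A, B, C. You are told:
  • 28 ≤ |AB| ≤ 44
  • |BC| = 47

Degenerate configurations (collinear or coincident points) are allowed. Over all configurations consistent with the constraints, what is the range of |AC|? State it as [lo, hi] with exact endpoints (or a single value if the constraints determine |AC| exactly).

|AC| ∈ [3, 91]  (≈ [3.0000, 91.0000])

|AB| ∈ [28, 44]
|BC| ∈ {47}
|AC| ∈ [3, 91]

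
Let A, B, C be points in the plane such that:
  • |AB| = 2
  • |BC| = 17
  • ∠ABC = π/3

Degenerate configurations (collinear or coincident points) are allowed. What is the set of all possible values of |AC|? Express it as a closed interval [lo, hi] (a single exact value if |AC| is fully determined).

|AC| = √(259)  (≈ 16.0935)

|AB| ∈ {2}
|BC| ∈ {17}
|AC| ∈ {√(259)}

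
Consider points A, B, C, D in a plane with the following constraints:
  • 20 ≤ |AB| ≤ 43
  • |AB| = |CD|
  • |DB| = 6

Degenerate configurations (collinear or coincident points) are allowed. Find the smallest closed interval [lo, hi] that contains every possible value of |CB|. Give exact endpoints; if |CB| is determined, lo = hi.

|CB| ∈ [14, 49]  (≈ [14.0000, 49.0000])

|AB| ∈ [20, 43]
|BD| ∈ {6}
|CD| ∈ [20, 43]
|AD| ∈ [14, 49]
|BC| ∈ [14, 49]
|AC| ∈ [0, 92]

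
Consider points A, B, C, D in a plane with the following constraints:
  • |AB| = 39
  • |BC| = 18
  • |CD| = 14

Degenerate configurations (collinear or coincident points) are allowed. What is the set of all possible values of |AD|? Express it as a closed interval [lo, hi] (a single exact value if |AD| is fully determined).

|AB| ∈ {39}
|BC| ∈ {18}
|CD| ∈ {14}
|AC| ∈ [21, 57]
|BD| ∈ [4, 32]
|AD| ∈ [7, 71]

|AD| ∈ [7, 71]  (≈ [7.0000, 71.0000])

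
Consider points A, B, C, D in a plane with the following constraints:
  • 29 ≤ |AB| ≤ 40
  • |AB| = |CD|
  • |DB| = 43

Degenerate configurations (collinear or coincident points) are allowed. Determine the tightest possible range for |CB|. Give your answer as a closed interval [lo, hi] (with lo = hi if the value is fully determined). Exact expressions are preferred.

|AB| ∈ [29, 40]
|BD| ∈ {43}
|CD| ∈ [29, 40]
|AD| ∈ [3, 83]
|BC| ∈ [3, 83]
|AC| ∈ [0, 123]

|CB| ∈ [3, 83]  (≈ [3.0000, 83.0000])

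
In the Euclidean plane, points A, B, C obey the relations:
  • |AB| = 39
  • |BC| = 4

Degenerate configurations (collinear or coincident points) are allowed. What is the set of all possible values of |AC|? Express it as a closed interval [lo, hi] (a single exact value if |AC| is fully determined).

|AC| ∈ [35, 43]  (≈ [35.0000, 43.0000])

|AB| ∈ {39}
|BC| ∈ {4}
|AC| ∈ [35, 43]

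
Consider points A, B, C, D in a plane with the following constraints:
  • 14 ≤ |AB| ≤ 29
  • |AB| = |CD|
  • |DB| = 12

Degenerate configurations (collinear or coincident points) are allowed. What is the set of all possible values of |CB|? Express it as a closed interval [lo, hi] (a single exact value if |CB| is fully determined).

|CB| ∈ [2, 41]  (≈ [2.0000, 41.0000])

|AB| ∈ [14, 29]
|BD| ∈ {12}
|CD| ∈ [14, 29]
|AD| ∈ [2, 41]
|BC| ∈ [2, 41]
|AC| ∈ [0, 70]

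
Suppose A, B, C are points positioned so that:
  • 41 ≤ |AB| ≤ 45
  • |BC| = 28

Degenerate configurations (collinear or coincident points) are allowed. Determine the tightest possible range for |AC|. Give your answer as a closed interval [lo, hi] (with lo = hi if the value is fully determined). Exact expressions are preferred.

|AC| ∈ [13, 73]  (≈ [13.0000, 73.0000])

|AB| ∈ [41, 45]
|BC| ∈ {28}
|AC| ∈ [13, 73]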